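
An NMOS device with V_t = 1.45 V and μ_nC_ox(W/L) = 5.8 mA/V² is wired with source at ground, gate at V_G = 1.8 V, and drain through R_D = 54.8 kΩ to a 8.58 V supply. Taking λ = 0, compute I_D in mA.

V_GS = V_G = 1.8 V, so V_ov = 1.8 − 1.45 = 0.35 V.
Assume saturation: I_D = ½ k_n V_ov² = 0.5 × 5.8 × 0.35² = 0.355 mA, giving V_DS = V_DD − I_D R_D = 8.58 − 0.355 × 54.8 = -10.9 V.
But -10.9 V < V_ov = 0.35 V, so the device is actually in triode.
In triode I_D = k_n[V_ov V_DS − ½ V_DS²] and I_D = (V_DD − V_DS)/R_D. Equating: 159 V_DS² − 112.2 V_DS + 8.58 = 0, giving V_DS = 0.0872 V (the root below V_ov).
I_D = (8.58 − 0.0872) / 54.8 = 0.155 mA.

I_D = 0.155 mA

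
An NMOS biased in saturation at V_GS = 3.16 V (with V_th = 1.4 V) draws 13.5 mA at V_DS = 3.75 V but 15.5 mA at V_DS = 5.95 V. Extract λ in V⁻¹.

λ = 0.0901 V⁻¹

With V_GS fixed, I_D ∝ (1 + λ V_DS) in saturation, so I_D2/I_D1 = (1 + λ V_DS2)/(1 + λ V_DS1).
15.5/13.5 = 1.148 = (1 + 5.95 λ)/(1 + 3.75 λ).
Solving: λ (I_D1 V_DS2 − I_D2 V_DS1) = I_D2 − I_D1, so λ = (15.5 − 13.5) / (13.5 × 5.95 − 15.5 × 3.75) = 2 / 22.2 = 0.0901 V⁻¹.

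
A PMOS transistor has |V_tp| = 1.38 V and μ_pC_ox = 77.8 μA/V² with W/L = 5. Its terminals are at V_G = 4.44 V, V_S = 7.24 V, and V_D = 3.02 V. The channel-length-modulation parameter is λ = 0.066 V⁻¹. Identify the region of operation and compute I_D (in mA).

Saturation; I_D = 0.501 mA

V_SG = V_S − V_G = 7.24 − 4.44 = 2.8 V; V_SD = V_S − V_D = 7.24 − 3.02 = 4.22 V.
k_p = μ_pC_ox · (W/L) = 0.389 mA/V².
V_ov = V_SG − |V_tp| = 2.8 − 1.38 = 1.42 V.
Since V_SD = 4.22 V ≥ V_ov = 1.42 V, the device is in saturation.
I_D = ½ k_p V_ov² (1 + λ V_SD) = 0.5 × 0.389 × 1.42² × (1 + 0.066 × 4.22) = 0.501 mA.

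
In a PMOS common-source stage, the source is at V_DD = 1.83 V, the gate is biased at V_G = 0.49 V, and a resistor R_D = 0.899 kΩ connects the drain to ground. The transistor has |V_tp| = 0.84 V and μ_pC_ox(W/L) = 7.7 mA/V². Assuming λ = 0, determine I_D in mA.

I_D = 0.963 mA

V_SG = V_DD − V_G = 1.83 − 0.49 = 1.34 V, so V_ov = 1.34 − 0.84 = 0.5 V.
Assume saturation: I_D = ½ k_p V_ov² = 0.5 × 7.7 × 0.5² = 0.963 mA, giving V_SD = V_DD − I_D R_D = 1.83 − 0.963 × 0.899 = 0.965 V.
V_SD = 0.965 V ≥ V_ov = 0.5 V, confirming saturation.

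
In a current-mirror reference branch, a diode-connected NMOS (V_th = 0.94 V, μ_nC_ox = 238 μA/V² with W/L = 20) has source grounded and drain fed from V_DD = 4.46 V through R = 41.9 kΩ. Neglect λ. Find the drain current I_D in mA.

With gate tied to drain, V_GS = V_DS ≥ V_GS − V_th, so the device is in saturation.
k_n = μ_nC_ox · (W/L) = 4.76 mA/V².
KCL at the drain: ½ k_n (V_GS − V_th)² = (V_DD − V_GS)/R.
Let x = V_GS − 0.94. Then 99.7 x² + x − 3.52 = 0, giving x = 0.183 V (positive root), so V_GS = 1.12 V.
I_D = (V_DD − V_GS)/R = (4.46 − 1.12) / 41.9 = 0.0796 mA.

I_D = 0.0796 mA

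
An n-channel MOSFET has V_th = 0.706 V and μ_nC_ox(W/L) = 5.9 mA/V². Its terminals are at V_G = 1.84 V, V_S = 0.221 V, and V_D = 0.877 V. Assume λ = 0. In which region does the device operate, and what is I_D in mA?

V_GS = V_G − V_S = 1.84 − 0.221 = 1.62 V; V_DS = V_D − V_S = 0.877 − 0.221 = 0.656 V.
V_ov = V_GS − V_th = 1.62 − 0.706 = 0.913 V.
Since V_DS = 0.656 V < V_ov = 0.913 V, the device is in the triode region.
I_D = k_n [V_ov · V_DS − ½ V_DS²] = 5.9 × [0.913 × 0.656 − 0.5 × 0.656²] = 2.26 mA.

Triode; I_D = 2.26 mA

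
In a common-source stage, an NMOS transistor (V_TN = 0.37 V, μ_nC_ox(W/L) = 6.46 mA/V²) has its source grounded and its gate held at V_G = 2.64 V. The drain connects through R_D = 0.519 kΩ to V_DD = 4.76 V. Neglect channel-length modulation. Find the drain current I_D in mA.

V_GS = V_G = 2.64 V, so V_ov = 2.64 − 0.37 = 2.27 V.
Assume saturation: I_D = ½ k_n V_ov² = 0.5 × 6.46 × 2.27² = 16.6 mA, giving V_DS = V_DD − I_D R_D = 4.76 − 16.6 × 0.519 = -3.88 V.
But -3.88 V < V_ov = 2.27 V, so the device is actually in triode.
In triode I_D = k_n[V_ov V_DS − ½ V_DS²] and I_D = (V_DD − V_DS)/R_D. Equating: 1.68 V_DS² − 8.611 V_DS + 4.76 = 0, giving V_DS = 0.63 V (the root below V_ov).
I_D = (4.76 − 0.63) / 0.519 = 7.96 mA.

I_D = 7.96 mA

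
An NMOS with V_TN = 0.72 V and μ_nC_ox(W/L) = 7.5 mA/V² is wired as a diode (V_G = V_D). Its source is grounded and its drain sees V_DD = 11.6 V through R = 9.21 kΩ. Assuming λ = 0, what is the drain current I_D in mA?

I_D = 1.12 mA

With gate tied to drain, V_GS = V_DS ≥ V_GS − V_TN, so the device is in saturation.
KCL at the drain: ½ k_n (V_GS − V_TN)² = (V_DD − V_GS)/R.
Let x = V_GS − 0.72. Then 34.5 x² + x − 10.88 = 0, giving x = 0.547 V (positive root), so V_GS = 1.27 V.
I_D = (V_DD − V_GS)/R = (11.6 − 1.27) / 9.21 = 1.12 mA.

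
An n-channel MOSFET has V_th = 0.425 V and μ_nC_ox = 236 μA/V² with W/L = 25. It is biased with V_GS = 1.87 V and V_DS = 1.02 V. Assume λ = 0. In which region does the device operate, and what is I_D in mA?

k_n = μ_nC_ox · (W/L) = 5.9 mA/V².
V_ov = V_GS − V_th = 1.87 − 0.425 = 1.45 V.
Since V_DS = 1.02 V < V_ov = 1.45 V, the device is in the triode region.
I_D = k_n [V_ov · V_DS − ½ V_DS²] = 5.9 × [1.45 × 1.02 − 0.5 × 1.02²] = 5.63 mA.

Triode; I_D = 5.63 mA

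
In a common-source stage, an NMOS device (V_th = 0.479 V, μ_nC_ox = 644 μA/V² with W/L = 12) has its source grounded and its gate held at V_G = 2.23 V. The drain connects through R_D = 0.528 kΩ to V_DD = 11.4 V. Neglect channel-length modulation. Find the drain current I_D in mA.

V_GS = V_G = 2.23 V, so V_ov = 2.23 − 0.479 = 1.75 V.
k_n = μ_nC_ox · (W/L) = 7.728 mA/V².
Assume saturation: I_D = ½ k_n V_ov² = 0.5 × 7.728 × 1.75² = 11.8 mA, giving V_DS = V_DD − I_D R_D = 11.4 − 11.8 × 0.528 = 5.14 V.
V_DS = 5.14 V ≥ V_ov = 1.75 V, confirming saturation.

I_D = 11.8 mA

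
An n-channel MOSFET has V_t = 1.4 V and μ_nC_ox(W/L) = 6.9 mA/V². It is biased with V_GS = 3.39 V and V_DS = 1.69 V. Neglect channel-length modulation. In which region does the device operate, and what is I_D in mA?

V_ov = V_GS − V_t = 3.39 − 1.4 = 1.99 V.
Since V_DS = 1.69 V < V_ov = 1.99 V, the device is in the triode region.
I_D = k_n [V_ov · V_DS − ½ V_DS²] = 6.9 × [1.99 × 1.69 − 0.5 × 1.69²] = 13.4 mA.

Triode; I_D = 13.4 mA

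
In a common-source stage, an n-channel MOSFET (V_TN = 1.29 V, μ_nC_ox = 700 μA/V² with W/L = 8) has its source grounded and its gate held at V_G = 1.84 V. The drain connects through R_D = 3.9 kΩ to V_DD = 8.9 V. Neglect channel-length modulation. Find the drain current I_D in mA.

V_GS = V_G = 1.84 V, so V_ov = 1.84 − 1.29 = 0.55 V.
k_n = μ_nC_ox · (W/L) = 5.6 mA/V².
Assume saturation: I_D = ½ k_n V_ov² = 0.5 × 5.6 × 0.55² = 0.847 mA, giving V_DS = V_DD − I_D R_D = 8.9 − 0.847 × 3.9 = 5.6 V.
V_DS = 5.6 V ≥ V_ov = 0.55 V, confirming saturation.

I_D = 0.847 mA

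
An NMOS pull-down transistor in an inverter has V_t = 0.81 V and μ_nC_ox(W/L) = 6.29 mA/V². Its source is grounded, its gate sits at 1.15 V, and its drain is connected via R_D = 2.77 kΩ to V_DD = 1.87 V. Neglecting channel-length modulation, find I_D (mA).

I_D = 0.364 mA

V_GS = V_G = 1.15 V, so V_ov = 1.15 − 0.81 = 0.34 V.
Assume saturation: I_D = ½ k_n V_ov² = 0.5 × 6.29 × 0.34² = 0.364 mA, giving V_DS = V_DD − I_D R_D = 1.87 − 0.364 × 2.77 = 0.863 V.
V_DS = 0.863 V ≥ V_ov = 0.34 V, confirming saturation.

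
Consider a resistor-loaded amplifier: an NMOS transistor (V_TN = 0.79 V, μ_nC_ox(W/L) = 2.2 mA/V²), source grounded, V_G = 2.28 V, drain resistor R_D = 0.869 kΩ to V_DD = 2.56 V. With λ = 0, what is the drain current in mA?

V_GS = V_G = 2.28 V, so V_ov = 2.28 − 0.79 = 1.49 V.
Assume saturation: I_D = ½ k_n V_ov² = 0.5 × 2.2 × 1.49² = 2.44 mA, giving V_DS = V_DD − I_D R_D = 2.56 − 2.44 × 0.869 = 0.438 V.
But 0.438 V < V_ov = 1.49 V, so the device is actually in triode.
In triode I_D = k_n[V_ov V_DS − ½ V_DS²] and I_D = (V_DD − V_DS)/R_D. Equating: 0.956 V_DS² − 3.849 V_DS + 2.56 = 0, giving V_DS = 0.841 V (the root below V_ov).
I_D = (2.56 − 0.841) / 0.869 = 1.98 mA.

I_D = 1.98 mA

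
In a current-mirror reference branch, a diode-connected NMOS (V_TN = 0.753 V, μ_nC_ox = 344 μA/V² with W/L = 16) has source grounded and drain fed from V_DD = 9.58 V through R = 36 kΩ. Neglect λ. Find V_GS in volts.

With gate tied to drain, V_GS = V_DS ≥ V_GS − V_TN, so the device is in saturation.
k_n = μ_nC_ox · (W/L) = 5.504 mA/V².
KCL at the drain: ½ k_n (V_GS − V_TN)² = (V_DD − V_GS)/R.
Let x = V_GS − 0.753. Then 99.1 x² + x − 8.827 = 0, giving x = 0.293 V (positive root), so V_GS = 1.05 V.
I_D = (V_DD − V_GS)/R = (9.58 − 1.05) / 36 = 0.237 mA.

V_GS = 1.05 V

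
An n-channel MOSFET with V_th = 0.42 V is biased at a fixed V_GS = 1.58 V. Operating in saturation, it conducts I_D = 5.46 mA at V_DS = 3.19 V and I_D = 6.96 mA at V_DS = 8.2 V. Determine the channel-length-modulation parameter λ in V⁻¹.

λ = 0.0665 V⁻¹

With V_GS fixed, I_D ∝ (1 + λ V_DS) in saturation, so I_D2/I_D1 = (1 + λ V_DS2)/(1 + λ V_DS1).
6.96/5.46 = 1.275 = (1 + 8.2 λ)/(1 + 3.19 λ).
Solving: λ (I_D1 V_DS2 − I_D2 V_DS1) = I_D2 − I_D1, so λ = (6.96 − 5.46) / (5.46 × 8.2 − 6.96 × 3.19) = 1.5 / 22.6 = 0.0665 V⁻¹.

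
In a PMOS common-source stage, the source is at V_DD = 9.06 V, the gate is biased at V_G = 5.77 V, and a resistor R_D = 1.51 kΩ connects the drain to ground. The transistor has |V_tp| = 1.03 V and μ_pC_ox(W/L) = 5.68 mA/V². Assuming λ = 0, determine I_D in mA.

I_D = 5.67 mA

V_SG = V_DD − V_G = 9.06 − 5.77 = 3.29 V, so V_ov = 3.29 − 1.03 = 2.26 V.
Assume saturation: I_D = ½ k_p V_ov² = 0.5 × 5.68 × 2.26² = 14.5 mA, giving V_SD = V_DD − I_D R_D = 9.06 − 14.5 × 1.51 = -12.8 V.
But -12.8 V < V_ov = 2.26 V, so the device is actually in triode.
In triode I_D = k_p[V_ov V_SD − ½ V_SD²] and I_D = (V_DD − V_SD)/R_D. Equating: 4.29 V_SD² − 20.38 V_SD + 9.06 = 0, giving V_SD = 0.496 V (the root below V_ov).
I_D = (9.06 − 0.496) / 1.51 = 5.67 mA.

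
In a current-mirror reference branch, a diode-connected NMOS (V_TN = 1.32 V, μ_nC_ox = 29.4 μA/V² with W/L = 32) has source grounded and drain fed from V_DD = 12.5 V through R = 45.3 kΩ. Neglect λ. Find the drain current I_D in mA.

With gate tied to drain, V_GS = V_DS ≥ V_GS − V_TN, so the device is in saturation.
k_n = μ_nC_ox · (W/L) = 0.9408 mA/V².
KCL at the drain: ½ k_n (V_GS − V_TN)² = (V_DD − V_GS)/R.
Let x = V_GS − 1.32. Then 21.3 x² + x − 11.18 = 0, giving x = 0.701 V (positive root), so V_GS = 2.02 V.
I_D = (V_DD − V_GS)/R = (12.5 − 2.02) / 45.3 = 0.231 mA.

I_D = 0.231 mA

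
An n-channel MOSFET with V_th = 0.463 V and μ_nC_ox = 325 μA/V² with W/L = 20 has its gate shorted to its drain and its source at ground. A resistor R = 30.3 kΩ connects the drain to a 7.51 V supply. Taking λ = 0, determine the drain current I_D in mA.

I_D = 0.224 mA

With gate tied to drain, V_GS = V_DS ≥ V_GS − V_th, so the device is in saturation.
k_n = μ_nC_ox · (W/L) = 6.5 mA/V².
KCL at the drain: ½ k_n (V_GS − V_th)² = (V_DD − V_GS)/R.
Let x = V_GS − 0.463. Then 98.5 x² + x − 7.047 = 0, giving x = 0.262 V (positive root), so V_GS = 0.725 V.
I_D = (V_DD − V_GS)/R = (7.51 − 0.725) / 30.3 = 0.224 mA.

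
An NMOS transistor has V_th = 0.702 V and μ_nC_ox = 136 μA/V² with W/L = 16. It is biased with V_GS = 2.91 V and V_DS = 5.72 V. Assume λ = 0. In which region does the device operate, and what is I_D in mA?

Saturation; I_D = 5.30 mA

k_n = μ_nC_ox · (W/L) = 2.176 mA/V².
V_ov = V_GS − V_th = 2.91 − 0.702 = 2.21 V.
Since V_DS = 5.72 V ≥ V_ov = 2.21 V, the device is in saturation.
I_D = ½ k_n V_ov² = 0.5 × 2.176 × 2.21² = 5.3 mA.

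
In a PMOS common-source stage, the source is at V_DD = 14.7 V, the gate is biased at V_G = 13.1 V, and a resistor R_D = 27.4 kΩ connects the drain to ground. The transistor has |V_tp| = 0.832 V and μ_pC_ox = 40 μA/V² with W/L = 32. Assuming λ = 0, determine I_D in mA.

I_D = 0.377 mA

V_SG = V_DD − V_G = 14.7 − 13.1 = 1.6 V, so V_ov = 1.6 − 0.832 = 0.768 V.
k_p = μ_pC_ox · (W/L) = 1.28 mA/V².
Assume saturation: I_D = ½ k_p V_ov² = 0.5 × 1.28 × 0.768² = 0.377 mA, giving V_SD = V_DD − I_D R_D = 14.7 − 0.377 × 27.4 = 4.36 V.
V_SD = 4.36 V ≥ V_ov = 0.768 V, confirming saturation.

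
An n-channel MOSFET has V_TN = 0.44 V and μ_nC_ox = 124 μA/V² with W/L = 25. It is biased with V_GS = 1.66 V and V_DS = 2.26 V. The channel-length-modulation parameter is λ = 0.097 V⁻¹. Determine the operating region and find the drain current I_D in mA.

k_n = μ_nC_ox · (W/L) = 3.1 mA/V².
V_ov = V_GS − V_TN = 1.66 − 0.44 = 1.22 V.
Since V_DS = 2.26 V ≥ V_ov = 1.22 V, the device is in saturation.
I_D = ½ k_n V_ov² (1 + λ V_DS) = 0.5 × 3.1 × 1.22² × (1 + 0.097 × 2.26) = 2.81 mA.

Saturation; I_D = 2.81 mA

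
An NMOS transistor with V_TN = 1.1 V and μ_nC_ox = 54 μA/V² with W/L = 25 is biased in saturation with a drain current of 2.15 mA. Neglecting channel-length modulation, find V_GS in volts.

k_n = μ_nC_ox · (W/L) = 1.35 mA/V².
In saturation I_D = ½ k_n (V_GS − V_TN)², so V_GS − V_TN = √(2 I_D / k_n) = √(2 × 2.15 / 1.35) = 1.78 V.
V_GS = 1.1 + 1.78 = 2.88 V.

V_GS = 2.88 V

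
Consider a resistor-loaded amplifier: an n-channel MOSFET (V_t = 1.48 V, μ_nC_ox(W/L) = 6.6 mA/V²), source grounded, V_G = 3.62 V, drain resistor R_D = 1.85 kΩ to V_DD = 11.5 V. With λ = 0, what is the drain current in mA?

I_D = 5.96 mA

V_GS = V_G = 3.62 V, so V_ov = 3.62 − 1.48 = 2.14 V.
Assume saturation: I_D = ½ k_n V_ov² = 0.5 × 6.6 × 2.14² = 15.1 mA, giving V_DS = V_DD − I_D R_D = 11.5 − 15.1 × 1.85 = -16.5 V.
But -16.5 V < V_ov = 2.14 V, so the device is actually in triode.
In triode I_D = k_n[V_ov V_DS − ½ V_DS²] and I_D = (V_DD − V_DS)/R_D. Equating: 6.1 V_DS² − 27.13 V_DS + 11.5 = 0, giving V_DS = 0.475 V (the root below V_ov).
I_D = (11.5 − 0.475) / 1.85 = 5.96 mA.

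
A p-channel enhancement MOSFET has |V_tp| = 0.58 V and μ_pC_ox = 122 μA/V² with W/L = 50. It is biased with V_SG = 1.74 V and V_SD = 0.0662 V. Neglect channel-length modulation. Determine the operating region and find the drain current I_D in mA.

k_p = μ_pC_ox · (W/L) = 6.1 mA/V².
V_ov = V_SG − |V_tp| = 1.74 − 0.58 = 1.16 V.
Since V_SD = 0.0662 V < V_ov = 1.16 V, the device is in the triode region.
I_D = k_p [V_ov · V_SD − ½ V_SD²] = 6.1 × [1.16 × 0.0662 − 0.5 × 0.0662²] = 0.455 mA.

Triode; I_D = 0.455 mA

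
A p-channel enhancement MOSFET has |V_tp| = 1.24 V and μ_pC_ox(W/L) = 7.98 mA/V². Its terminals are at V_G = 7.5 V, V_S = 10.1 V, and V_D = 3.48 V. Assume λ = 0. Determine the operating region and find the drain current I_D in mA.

V_SG = V_S − V_G = 10.1 − 7.5 = 2.6 V; V_SD = V_S − V_D = 10.1 − 3.48 = 6.62 V.
V_ov = V_SG − |V_tp| = 2.6 − 1.24 = 1.36 V.
Since V_SD = 6.62 V ≥ V_ov = 1.36 V, the device is in saturation.
I_D = ½ k_p V_ov² = 0.5 × 7.98 × 1.36² = 7.38 mA.

Saturation; I_D = 7.38 mA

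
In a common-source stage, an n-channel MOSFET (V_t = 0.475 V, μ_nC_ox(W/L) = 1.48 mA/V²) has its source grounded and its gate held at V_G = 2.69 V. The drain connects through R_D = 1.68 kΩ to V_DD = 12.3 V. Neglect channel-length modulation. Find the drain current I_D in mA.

I_D = 3.63 mA

V_GS = V_G = 2.69 V, so V_ov = 2.69 − 0.475 = 2.21 V.
Assume saturation: I_D = ½ k_n V_ov² = 0.5 × 1.48 × 2.21² = 3.63 mA, giving V_DS = V_DD − I_D R_D = 12.3 − 3.63 × 1.68 = 6.2 V.
V_DS = 6.2 V ≥ V_ov = 2.21 V, confirming saturation.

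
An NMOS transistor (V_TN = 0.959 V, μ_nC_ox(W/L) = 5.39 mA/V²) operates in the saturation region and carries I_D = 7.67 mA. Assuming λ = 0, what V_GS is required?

In saturation I_D = ½ k_n (V_GS − V_TN)², so V_GS − V_TN = √(2 I_D / k_n) = √(2 × 7.67 / 5.39) = 1.69 V.
V_GS = 0.959 + 1.69 = 2.65 V.

V_GS = 2.65 V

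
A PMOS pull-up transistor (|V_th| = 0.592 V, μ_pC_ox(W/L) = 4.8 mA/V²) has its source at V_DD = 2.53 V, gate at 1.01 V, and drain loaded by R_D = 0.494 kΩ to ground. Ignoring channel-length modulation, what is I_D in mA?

V_SG = V_DD − V_G = 2.53 − 1.01 = 1.52 V, so V_ov = 1.52 − 0.592 = 0.928 V.
Assume saturation: I_D = ½ k_p V_ov² = 0.5 × 4.8 × 0.928² = 2.07 mA, giving V_SD = V_DD − I_D R_D = 2.53 − 2.07 × 0.494 = 1.51 V.
V_SD = 1.51 V ≥ V_ov = 0.928 V, confirming saturation.

I_D = 2.07 mA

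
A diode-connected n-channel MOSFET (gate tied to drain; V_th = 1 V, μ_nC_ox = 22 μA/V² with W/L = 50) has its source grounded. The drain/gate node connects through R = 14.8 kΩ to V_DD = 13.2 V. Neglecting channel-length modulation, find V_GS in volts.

With gate tied to drain, V_GS = V_DS ≥ V_GS − V_th, so the device is in saturation.
k_n = μ_nC_ox · (W/L) = 1.1 mA/V².
KCL at the drain: ½ k_n (V_GS − V_th)² = (V_DD − V_GS)/R.
Let x = V_GS − 1. Then 8.14 x² + x − 12.2 = 0, giving x = 1.16 V (positive root), so V_GS = 2.16 V.
I_D = (V_DD − V_GS)/R = (13.2 − 2.16) / 14.8 = 0.746 mA.

V_GS = 2.16 V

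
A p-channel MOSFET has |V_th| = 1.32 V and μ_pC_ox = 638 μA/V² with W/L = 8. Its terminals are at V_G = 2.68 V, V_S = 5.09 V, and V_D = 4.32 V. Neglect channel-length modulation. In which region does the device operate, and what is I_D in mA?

V_SG = V_S − V_G = 5.09 − 2.68 = 2.41 V; V_SD = V_S − V_D = 5.09 − 4.32 = 0.77 V.
k_p = μ_pC_ox · (W/L) = 5.104 mA/V².
V_ov = V_SG − |V_th| = 2.41 − 1.32 = 1.09 V.
Since V_SD = 0.77 V < V_ov = 1.09 V, the device is in the triode region.
I_D = k_p [V_ov · V_SD − ½ V_SD²] = 5.104 × [1.09 × 0.77 − 0.5 × 0.77²] = 2.77 mA.

Triode; I_D = 2.77 mA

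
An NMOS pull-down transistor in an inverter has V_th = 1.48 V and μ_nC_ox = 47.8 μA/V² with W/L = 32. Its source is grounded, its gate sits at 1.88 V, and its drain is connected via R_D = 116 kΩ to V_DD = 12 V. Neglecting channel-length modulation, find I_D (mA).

V_GS = V_G = 1.88 V, so V_ov = 1.88 − 1.48 = 0.4 V.
k_n = μ_nC_ox · (W/L) = 1.53 mA/V².
Assume saturation: I_D = ½ k_n V_ov² = 0.5 × 1.53 × 0.4² = 0.122 mA, giving V_DS = V_DD − I_D R_D = 12 − 0.122 × 116 = -2.19 V.
But -2.19 V < V_ov = 0.4 V, so the device is actually in triode.
In triode I_D = k_n[V_ov V_DS − ½ V_DS²] and I_D = (V_DD − V_DS)/R_D. Equating: 88.7 V_DS² − 71.97 V_DS + 12 = 0, giving V_DS = 0.235 V (the root below V_ov).
I_D = (12 − 0.235) / 116 = 0.101 mA.

I_D = 0.101 mA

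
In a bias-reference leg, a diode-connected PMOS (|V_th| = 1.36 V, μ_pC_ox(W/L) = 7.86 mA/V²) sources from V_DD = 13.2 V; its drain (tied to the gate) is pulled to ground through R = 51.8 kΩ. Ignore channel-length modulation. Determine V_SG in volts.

With gate tied to drain, V_SG = V_SD ≥ V_SG − |V_th|, so the device is in saturation.
KCL at the drain: ½ k_p (V_SG − |V_th|)² = (V_DD − V_SG)/R.
Let x = V_SG − 1.36. Then 204 x² + x − 11.84 = 0, giving x = 0.239 V (positive root), so V_SG = 1.6 V.
I_D = (V_DD − V_SG)/R = (13.2 − 1.6) / 51.8 = 0.224 mA.

V_SG = 1.60 V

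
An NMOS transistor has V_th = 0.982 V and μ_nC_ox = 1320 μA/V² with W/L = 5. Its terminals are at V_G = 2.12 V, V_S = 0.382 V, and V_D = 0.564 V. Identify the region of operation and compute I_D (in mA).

V_GS = V_G − V_S = 2.12 − 0.382 = 1.74 V; V_DS = V_D − V_S = 0.564 − 0.382 = 0.182 V.
k_n = μ_nC_ox · (W/L) = 6.6 mA/V².
V_ov = V_GS − V_th = 1.74 − 0.982 = 0.756 V.
Since V_DS = 0.182 V < V_ov = 0.756 V, the device is in the triode region.
I_D = k_n [V_ov · V_DS − ½ V_DS²] = 6.6 × [0.756 × 0.182 − 0.5 × 0.182²] = 0.799 mA.

Triode; I_D = 0.799 mA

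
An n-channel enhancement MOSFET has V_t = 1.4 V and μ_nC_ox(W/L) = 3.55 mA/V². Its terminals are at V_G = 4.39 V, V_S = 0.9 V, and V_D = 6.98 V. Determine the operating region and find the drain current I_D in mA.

V_GS = V_G − V_S = 4.39 − 0.9 = 3.49 V; V_DS = V_D − V_S = 6.98 − 0.9 = 6.08 V.
V_ov = V_GS − V_t = 3.49 − 1.4 = 2.09 V.
Since V_DS = 6.08 V ≥ V_ov = 2.09 V, the device is in saturation.
I_D = ½ k_n V_ov² = 0.5 × 3.55 × 2.09² = 7.75 mA.

Saturation; I_D = 7.75 mA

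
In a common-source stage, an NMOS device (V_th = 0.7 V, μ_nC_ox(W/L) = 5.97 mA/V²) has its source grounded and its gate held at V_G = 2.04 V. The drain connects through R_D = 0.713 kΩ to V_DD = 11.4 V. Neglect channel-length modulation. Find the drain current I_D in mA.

V_GS = V_G = 2.04 V, so V_ov = 2.04 − 0.7 = 1.34 V.
Assume saturation: I_D = ½ k_n V_ov² = 0.5 × 5.97 × 1.34² = 5.36 mA, giving V_DS = V_DD − I_D R_D = 11.4 − 5.36 × 0.713 = 7.58 V.
V_DS = 7.58 V ≥ V_ov = 1.34 V, confirming saturation.

I_D = 5.36 mA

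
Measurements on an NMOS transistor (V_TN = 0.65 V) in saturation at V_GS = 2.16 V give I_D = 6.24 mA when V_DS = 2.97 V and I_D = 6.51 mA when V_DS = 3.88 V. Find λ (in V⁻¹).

With V_GS fixed, I_D ∝ (1 + λ V_DS) in saturation, so I_D2/I_D1 = (1 + λ V_DS2)/(1 + λ V_DS1).
6.51/6.24 = 1.043 = (1 + 3.88 λ)/(1 + 2.97 λ).
Solving: λ (I_D1 V_DS2 − I_D2 V_DS1) = I_D2 − I_D1, so λ = (6.51 − 6.24) / (6.24 × 3.88 − 6.51 × 2.97) = 0.27 / 4.88 = 0.0554 V⁻¹.

λ = 0.0554 V⁻¹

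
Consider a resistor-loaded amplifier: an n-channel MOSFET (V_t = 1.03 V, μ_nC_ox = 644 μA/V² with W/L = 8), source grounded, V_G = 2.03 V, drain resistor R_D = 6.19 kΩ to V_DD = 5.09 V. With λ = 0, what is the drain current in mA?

I_D = 0.795 mA

V_GS = V_G = 2.03 V, so V_ov = 2.03 − 1.03 = 1 V.
k_n = μ_nC_ox · (W/L) = 5.152 mA/V².
Assume saturation: I_D = ½ k_n V_ov² = 0.5 × 5.152 × 1² = 2.58 mA, giving V_DS = V_DD − I_D R_D = 5.09 − 2.58 × 6.19 = -10.9 V.
But -10.9 V < V_ov = 1 V, so the device is actually in triode.
In triode I_D = k_n[V_ov V_DS − ½ V_DS²] and I_D = (V_DD − V_DS)/R_D. Equating: 15.9 V_DS² − 32.89 V_DS + 5.09 = 0, giving V_DS = 0.169 V (the root below V_ov).
I_D = (5.09 − 0.169) / 6.19 = 0.795 mA.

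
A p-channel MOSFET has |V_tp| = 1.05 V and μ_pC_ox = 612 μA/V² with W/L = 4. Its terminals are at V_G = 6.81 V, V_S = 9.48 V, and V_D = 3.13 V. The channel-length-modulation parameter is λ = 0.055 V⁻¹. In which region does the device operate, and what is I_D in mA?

Saturation; I_D = 4.33 mA

V_SG = V_S − V_G = 9.48 − 6.81 = 2.67 V; V_SD = V_S − V_D = 9.48 − 3.13 = 6.35 V.
k_p = μ_pC_ox · (W/L) = 2.448 mA/V².
V_ov = V_SG − |V_tp| = 2.67 − 1.05 = 1.62 V.
Since V_SD = 6.35 V ≥ V_ov = 1.62 V, the device is in saturation.
I_D = ½ k_p V_ov² (1 + λ V_SD) = 0.5 × 2.448 × 1.62² × (1 + 0.055 × 6.35) = 4.33 mA.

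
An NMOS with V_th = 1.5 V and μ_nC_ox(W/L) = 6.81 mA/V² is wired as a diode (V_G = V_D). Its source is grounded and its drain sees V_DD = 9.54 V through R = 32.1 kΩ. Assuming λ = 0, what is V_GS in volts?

With gate tied to drain, V_GS = V_DS ≥ V_GS − V_th, so the device is in saturation.
KCL at the drain: ½ k_n (V_GS − V_th)² = (V_DD − V_GS)/R.
Let x = V_GS − 1.5. Then 109 x² + x − 8.04 = 0, giving x = 0.267 V (positive root), so V_GS = 1.77 V.
I_D = (V_DD − V_GS)/R = (9.54 − 1.77) / 32.1 = 0.242 mA.

V_GS = 1.77 V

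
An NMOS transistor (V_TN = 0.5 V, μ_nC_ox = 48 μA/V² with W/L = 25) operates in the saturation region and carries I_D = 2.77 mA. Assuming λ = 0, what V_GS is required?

V_GS = 2.65 V

k_n = μ_nC_ox · (W/L) = 1.2 mA/V².
In saturation I_D = ½ k_n (V_GS − V_TN)², so V_GS − V_TN = √(2 I_D / k_n) = √(2 × 2.77 / 1.2) = 2.15 V.
V_GS = 0.5 + 2.15 = 2.65 V.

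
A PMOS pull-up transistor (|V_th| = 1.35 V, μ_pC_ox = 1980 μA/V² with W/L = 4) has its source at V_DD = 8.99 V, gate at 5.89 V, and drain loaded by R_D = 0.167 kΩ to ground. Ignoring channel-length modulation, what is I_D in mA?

I_D = 12.1 mA

V_SG = V_DD − V_G = 8.99 − 5.89 = 3.1 V, so V_ov = 3.1 − 1.35 = 1.75 V.
k_p = μ_pC_ox · (W/L) = 7.92 mA/V².
Assume saturation: I_D = ½ k_p V_ov² = 0.5 × 7.92 × 1.75² = 12.1 mA, giving V_SD = V_DD − I_D R_D = 8.99 − 12.1 × 0.167 = 6.96 V.
V_SD = 6.96 V ≥ V_ov = 1.75 V, confirming saturation.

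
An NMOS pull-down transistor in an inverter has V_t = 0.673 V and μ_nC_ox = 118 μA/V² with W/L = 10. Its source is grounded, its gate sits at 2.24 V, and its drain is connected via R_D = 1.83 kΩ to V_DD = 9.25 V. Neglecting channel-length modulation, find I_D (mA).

I_D = 1.45 mA

V_GS = V_G = 2.24 V, so V_ov = 2.24 − 0.673 = 1.57 V.
k_n = μ_nC_ox · (W/L) = 1.18 mA/V².
Assume saturation: I_D = ½ k_n V_ov² = 0.5 × 1.18 × 1.57² = 1.45 mA, giving V_DS = V_DD − I_D R_D = 9.25 − 1.45 × 1.83 = 6.6 V.
V_DS = 6.6 V ≥ V_ov = 1.57 V, confirming saturation.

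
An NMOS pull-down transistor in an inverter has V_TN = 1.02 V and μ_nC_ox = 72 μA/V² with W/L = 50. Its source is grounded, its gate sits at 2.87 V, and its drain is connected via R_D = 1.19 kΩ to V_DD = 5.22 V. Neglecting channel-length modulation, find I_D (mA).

I_D = 3.80 mA

V_GS = V_G = 2.87 V, so V_ov = 2.87 − 1.02 = 1.85 V.
k_n = μ_nC_ox · (W/L) = 3.6 mA/V².
Assume saturation: I_D = ½ k_n V_ov² = 0.5 × 3.6 × 1.85² = 6.16 mA, giving V_DS = V_DD − I_D R_D = 5.22 − 6.16 × 1.19 = -2.11 V.
But -2.11 V < V_ov = 1.85 V, so the device is actually in triode.
In triode I_D = k_n[V_ov V_DS − ½ V_DS²] and I_D = (V_DD − V_DS)/R_D. Equating: 2.14 V_DS² − 8.925 V_DS + 5.22 = 0, giving V_DS = 0.704 V (the root below V_ov).
I_D = (5.22 − 0.704) / 1.19 = 3.8 mA.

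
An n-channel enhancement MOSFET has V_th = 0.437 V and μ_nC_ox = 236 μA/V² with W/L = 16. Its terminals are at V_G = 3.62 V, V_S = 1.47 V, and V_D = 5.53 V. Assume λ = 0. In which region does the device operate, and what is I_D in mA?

V_GS = V_G − V_S = 3.62 − 1.47 = 2.15 V; V_DS = V_D − V_S = 5.53 − 1.47 = 4.06 V.
k_n = μ_nC_ox · (W/L) = 3.776 mA/V².
V_ov = V_GS − V_th = 2.15 − 0.437 = 1.71 V.
Since V_DS = 4.06 V ≥ V_ov = 1.71 V, the device is in saturation.
I_D = ½ k_n V_ov² = 0.5 × 3.776 × 1.71² = 5.54 mA.

Saturation; I_D = 5.54 mA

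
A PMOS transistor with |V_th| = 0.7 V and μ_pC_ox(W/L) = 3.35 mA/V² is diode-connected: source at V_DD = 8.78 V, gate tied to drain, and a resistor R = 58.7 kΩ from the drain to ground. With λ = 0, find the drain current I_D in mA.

I_D = 0.133 mA

With gate tied to drain, V_SG = V_SD ≥ V_SG − |V_th|, so the device is in saturation.
KCL at the drain: ½ k_p (V_SG − |V_th|)² = (V_DD − V_SG)/R.
Let x = V_SG − 0.7. Then 98.3 x² + x − 8.08 = 0, giving x = 0.282 V (positive root), so V_SG = 0.982 V.
I_D = (V_DD − V_SG)/R = (8.78 − 0.982) / 58.7 = 0.133 mA.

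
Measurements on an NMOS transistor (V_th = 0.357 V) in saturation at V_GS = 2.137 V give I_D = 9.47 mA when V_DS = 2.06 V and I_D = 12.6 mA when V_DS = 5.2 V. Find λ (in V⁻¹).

With V_GS fixed, I_D ∝ (1 + λ V_DS) in saturation, so I_D2/I_D1 = (1 + λ V_DS2)/(1 + λ V_DS1).
12.6/9.47 = 1.331 = (1 + 5.2 λ)/(1 + 2.06 λ).
Solving: λ (I_D1 V_DS2 − I_D2 V_DS1) = I_D2 − I_D1, so λ = (12.6 − 9.47) / (9.47 × 5.2 − 12.6 × 2.06) = 3.13 / 23.3 = 0.134 V⁻¹.

λ = 0.134 V⁻¹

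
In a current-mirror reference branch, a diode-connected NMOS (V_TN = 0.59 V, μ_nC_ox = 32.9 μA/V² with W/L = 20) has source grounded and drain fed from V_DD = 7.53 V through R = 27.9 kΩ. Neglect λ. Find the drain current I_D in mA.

I_D = 0.219 mA

With gate tied to drain, V_GS = V_DS ≥ V_GS − V_TN, so the device is in saturation.
k_n = μ_nC_ox · (W/L) = 0.658 mA/V².
KCL at the drain: ½ k_n (V_GS − V_TN)² = (V_DD − V_GS)/R.
Let x = V_GS − 0.59. Then 9.18 x² + x − 6.94 = 0, giving x = 0.817 V (positive root), so V_GS = 1.41 V.
I_D = (V_DD − V_GS)/R = (7.53 − 1.41) / 27.9 = 0.219 mA.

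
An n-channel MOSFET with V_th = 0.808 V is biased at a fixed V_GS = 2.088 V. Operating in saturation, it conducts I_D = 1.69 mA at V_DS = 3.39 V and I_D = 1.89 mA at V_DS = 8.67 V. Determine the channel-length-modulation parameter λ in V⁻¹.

With V_GS fixed, I_D ∝ (1 + λ V_DS) in saturation, so I_D2/I_D1 = (1 + λ V_DS2)/(1 + λ V_DS1).
1.89/1.69 = 1.118 = (1 + 8.67 λ)/(1 + 3.39 λ).
Solving: λ (I_D1 V_DS2 − I_D2 V_DS1) = I_D2 − I_D1, so λ = (1.89 − 1.69) / (1.69 × 8.67 − 1.89 × 3.39) = 0.2 / 8.25 = 0.0243 V⁻¹.

λ = 0.0243 V⁻¹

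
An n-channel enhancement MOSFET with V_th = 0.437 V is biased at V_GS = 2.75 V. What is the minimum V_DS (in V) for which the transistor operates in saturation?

The boundary between triode and saturation is V_DS = V_GS − V_th = V_ov.
V_ov = 2.75 − 0.437 = 2.31 V.

V_DS,sat = 2.31 V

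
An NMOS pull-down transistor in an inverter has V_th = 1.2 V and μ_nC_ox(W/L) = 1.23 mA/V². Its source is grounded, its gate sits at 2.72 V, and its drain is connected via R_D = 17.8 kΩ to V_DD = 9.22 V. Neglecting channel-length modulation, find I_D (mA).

I_D = 0.501 mA

V_GS = V_G = 2.72 V, so V_ov = 2.72 − 1.2 = 1.52 V.
Assume saturation: I_D = ½ k_n V_ov² = 0.5 × 1.23 × 1.52² = 1.42 mA, giving V_DS = V_DD − I_D R_D = 9.22 − 1.42 × 17.8 = -16.1 V.
But -16.1 V < V_ov = 1.52 V, so the device is actually in triode.
In triode I_D = k_n[V_ov V_DS − ½ V_DS²] and I_D = (V_DD − V_DS)/R_D. Equating: 10.9 V_DS² − 34.28 V_DS + 9.22 = 0, giving V_DS = 0.297 V (the root below V_ov).
I_D = (9.22 − 0.297) / 17.8 = 0.501 mA.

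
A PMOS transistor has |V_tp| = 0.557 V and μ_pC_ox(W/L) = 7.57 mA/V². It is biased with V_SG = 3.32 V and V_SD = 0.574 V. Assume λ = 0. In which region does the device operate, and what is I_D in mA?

Triode; I_D = 10.8 mA

V_ov = V_SG − |V_tp| = 3.32 − 0.557 = 2.76 V.
Since V_SD = 0.574 V < V_ov = 2.76 V, the device is in the triode region.
I_D = k_p [V_ov · V_SD − ½ V_SD²] = 7.57 × [2.76 × 0.574 − 0.5 × 0.574²] = 10.8 mA.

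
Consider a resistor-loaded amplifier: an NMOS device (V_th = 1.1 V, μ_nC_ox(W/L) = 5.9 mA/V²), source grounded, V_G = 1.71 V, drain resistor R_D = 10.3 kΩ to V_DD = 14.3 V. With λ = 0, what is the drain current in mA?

I_D = 1.10 mA

V_GS = V_G = 1.71 V, so V_ov = 1.71 − 1.1 = 0.61 V.
Assume saturation: I_D = ½ k_n V_ov² = 0.5 × 5.9 × 0.61² = 1.1 mA, giving V_DS = V_DD − I_D R_D = 14.3 − 1.1 × 10.3 = 2.99 V.
V_DS = 2.99 V ≥ V_ov = 0.61 V, confirming saturation.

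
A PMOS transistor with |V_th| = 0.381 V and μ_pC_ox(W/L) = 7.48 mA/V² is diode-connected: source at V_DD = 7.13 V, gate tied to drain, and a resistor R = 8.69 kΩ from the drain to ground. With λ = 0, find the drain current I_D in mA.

With gate tied to drain, V_SG = V_SD ≥ V_SG − |V_th|, so the device is in saturation.
KCL at the drain: ½ k_p (V_SG − |V_th|)² = (V_DD − V_SG)/R.
Let x = V_SG − 0.381. Then 32.5 x² + x − 6.749 = 0, giving x = 0.441 V (positive root), so V_SG = 0.822 V.
I_D = (V_DD − V_SG)/R = (7.13 − 0.822) / 8.69 = 0.726 mA.

I_D = 0.726 mA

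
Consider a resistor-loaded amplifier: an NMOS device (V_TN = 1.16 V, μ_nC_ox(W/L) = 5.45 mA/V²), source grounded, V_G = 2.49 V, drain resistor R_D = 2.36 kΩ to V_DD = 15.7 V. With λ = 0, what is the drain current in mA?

I_D = 4.82 mA

V_GS = V_G = 2.49 V, so V_ov = 2.49 − 1.16 = 1.33 V.
Assume saturation: I_D = ½ k_n V_ov² = 0.5 × 5.45 × 1.33² = 4.82 mA, giving V_DS = V_DD − I_D R_D = 15.7 − 4.82 × 2.36 = 4.32 V.
V_DS = 4.32 V ≥ V_ov = 1.33 V, confirming saturation.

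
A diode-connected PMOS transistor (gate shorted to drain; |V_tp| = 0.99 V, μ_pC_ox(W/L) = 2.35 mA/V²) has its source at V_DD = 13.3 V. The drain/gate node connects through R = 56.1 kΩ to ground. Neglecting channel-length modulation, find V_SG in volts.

V_SG = 1.41 V

With gate tied to drain, V_SG = V_SD ≥ V_SG − |V_tp|, so the device is in saturation.
KCL at the drain: ½ k_p (V_SG − |V_tp|)² = (V_DD − V_SG)/R.
Let x = V_SG − 0.99. Then 65.9 x² + x − 12.31 = 0, giving x = 0.425 V (positive root), so V_SG = 1.41 V.
I_D = (V_DD − V_SG)/R = (13.3 − 1.41) / 56.1 = 0.212 mA.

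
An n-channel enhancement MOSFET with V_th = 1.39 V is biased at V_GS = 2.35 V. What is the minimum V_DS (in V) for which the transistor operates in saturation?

V_DS,sat = 0.960 V

The boundary between triode and saturation is V_DS = V_GS − V_th = V_ov.
V_ov = 2.35 − 1.39 = 0.96 V.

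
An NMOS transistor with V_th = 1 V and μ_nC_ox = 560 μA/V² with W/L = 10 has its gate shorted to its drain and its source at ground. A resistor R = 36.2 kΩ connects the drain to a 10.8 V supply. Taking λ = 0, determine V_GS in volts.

V_GS = 1.31 V

With gate tied to drain, V_GS = V_DS ≥ V_GS − V_th, so the device is in saturation.
k_n = μ_nC_ox · (W/L) = 5.6 mA/V².
KCL at the drain: ½ k_n (V_GS − V_th)² = (V_DD − V_GS)/R.
Let x = V_GS − 1. Then 101 x² + x − 9.8 = 0, giving x = 0.306 V (positive root), so V_GS = 1.31 V.
I_D = (V_DD − V_GS)/R = (10.8 − 1.31) / 36.2 = 0.262 mA.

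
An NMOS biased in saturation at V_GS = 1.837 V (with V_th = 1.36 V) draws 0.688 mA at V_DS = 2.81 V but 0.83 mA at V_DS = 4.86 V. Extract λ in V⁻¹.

With V_GS fixed, I_D ∝ (1 + λ V_DS) in saturation, so I_D2/I_D1 = (1 + λ V_DS2)/(1 + λ V_DS1).
0.83/0.688 = 1.206 = (1 + 4.86 λ)/(1 + 2.81 λ).
Solving: λ (I_D1 V_DS2 − I_D2 V_DS1) = I_D2 − I_D1, so λ = (0.83 − 0.688) / (0.688 × 4.86 − 0.83 × 2.81) = 0.142 / 1.01 = 0.14 V⁻¹.

λ = 0.140 V⁻¹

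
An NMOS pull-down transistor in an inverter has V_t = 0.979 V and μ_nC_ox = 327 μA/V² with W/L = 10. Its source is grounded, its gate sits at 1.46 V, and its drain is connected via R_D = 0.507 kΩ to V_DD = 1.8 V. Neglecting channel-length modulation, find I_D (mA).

V_GS = V_G = 1.46 V, so V_ov = 1.46 − 0.979 = 0.481 V.
k_n = μ_nC_ox · (W/L) = 3.27 mA/V².
Assume saturation: I_D = ½ k_n V_ov² = 0.5 × 3.27 × 0.481² = 0.378 mA, giving V_DS = V_DD − I_D R_D = 1.8 − 0.378 × 0.507 = 1.61 V.
V_DS = 1.61 V ≥ V_ov = 0.481 V, confirming saturation.

I_D = 0.378 mA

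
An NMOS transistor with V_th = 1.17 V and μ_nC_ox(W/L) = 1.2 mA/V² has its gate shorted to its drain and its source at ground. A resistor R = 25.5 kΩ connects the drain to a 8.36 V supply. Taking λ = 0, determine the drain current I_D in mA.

With gate tied to drain, V_GS = V_DS ≥ V_GS − V_th, so the device is in saturation.
KCL at the drain: ½ k_n (V_GS − V_th)² = (V_DD − V_GS)/R.
Let x = V_GS − 1.17. Then 15.3 x² + x − 7.19 = 0, giving x = 0.654 V (positive root), so V_GS = 1.82 V.
I_D = (V_DD − V_GS)/R = (8.36 − 1.82) / 25.5 = 0.256 mA.

I_D = 0.256 mA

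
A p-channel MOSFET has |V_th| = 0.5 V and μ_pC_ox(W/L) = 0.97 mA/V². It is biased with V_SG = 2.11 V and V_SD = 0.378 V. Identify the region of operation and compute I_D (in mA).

V_ov = V_SG − |V_th| = 2.11 − 0.5 = 1.61 V.
Since V_SD = 0.378 V < V_ov = 1.61 V, the device is in the triode region.
I_D = k_p [V_ov · V_SD − ½ V_SD²] = 0.97 × [1.61 × 0.378 − 0.5 × 0.378²] = 0.521 mA.

Triode; I_D = 0.521 mA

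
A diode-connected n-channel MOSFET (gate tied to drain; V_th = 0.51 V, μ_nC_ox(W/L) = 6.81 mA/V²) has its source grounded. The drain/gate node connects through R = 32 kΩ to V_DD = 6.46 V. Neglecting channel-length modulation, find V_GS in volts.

With gate tied to drain, V_GS = V_DS ≥ V_GS − V_th, so the device is in saturation.
KCL at the drain: ½ k_n (V_GS − V_th)² = (V_DD − V_GS)/R.
Let x = V_GS − 0.51. Then 109 x² + x − 5.95 = 0, giving x = 0.229 V (positive root), so V_GS = 0.739 V.
I_D = (V_DD − V_GS)/R = (6.46 − 0.739) / 32 = 0.179 mA.

V_GS = 0.739 V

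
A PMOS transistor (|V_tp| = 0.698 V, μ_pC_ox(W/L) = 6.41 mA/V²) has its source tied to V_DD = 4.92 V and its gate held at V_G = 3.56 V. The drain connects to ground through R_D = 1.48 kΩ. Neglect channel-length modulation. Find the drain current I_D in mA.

I_D = 1.40 mA

V_SG = V_DD − V_G = 4.92 − 3.56 = 1.36 V, so V_ov = 1.36 − 0.698 = 0.662 V.
Assume saturation: I_D = ½ k_p V_ov² = 0.5 × 6.41 × 0.662² = 1.4 mA, giving V_SD = V_DD − I_D R_D = 4.92 − 1.4 × 1.48 = 2.84 V.
V_SD = 2.84 V ≥ V_ov = 0.662 V, confirming saturation.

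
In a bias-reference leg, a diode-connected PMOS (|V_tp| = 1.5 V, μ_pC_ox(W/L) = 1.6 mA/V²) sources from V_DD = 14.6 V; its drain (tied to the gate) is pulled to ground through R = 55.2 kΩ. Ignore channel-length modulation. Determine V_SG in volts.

V_SG = 2.03 V

With gate tied to drain, V_SG = V_SD ≥ V_SG − |V_tp|, so the device is in saturation.
KCL at the drain: ½ k_p (V_SG − |V_tp|)² = (V_DD − V_SG)/R.
Let x = V_SG − 1.5. Then 44.2 x² + x − 13.1 = 0, giving x = 0.533 V (positive root), so V_SG = 2.03 V.
I_D = (V_DD − V_SG)/R = (14.6 − 2.03) / 55.2 = 0.228 mA.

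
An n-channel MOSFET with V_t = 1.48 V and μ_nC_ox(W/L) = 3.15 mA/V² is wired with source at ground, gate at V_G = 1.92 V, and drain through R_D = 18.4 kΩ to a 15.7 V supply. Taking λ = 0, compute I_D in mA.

V_GS = V_G = 1.92 V, so V_ov = 1.92 − 1.48 = 0.44 V.
Assume saturation: I_D = ½ k_n V_ov² = 0.5 × 3.15 × 0.44² = 0.305 mA, giving V_DS = V_DD − I_D R_D = 15.7 − 0.305 × 18.4 = 10.1 V.
V_DS = 10.1 V ≥ V_ov = 0.44 V, confirming saturation.

I_D = 0.305 mA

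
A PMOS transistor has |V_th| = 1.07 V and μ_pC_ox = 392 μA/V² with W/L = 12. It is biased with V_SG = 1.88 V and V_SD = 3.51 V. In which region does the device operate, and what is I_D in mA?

Saturation; I_D = 1.54 mA

k_p = μ_pC_ox · (W/L) = 4.704 mA/V².
V_ov = V_SG − |V_th| = 1.88 − 1.07 = 0.81 V.
Since V_SD = 3.51 V ≥ V_ov = 0.81 V, the device is in saturation.
I_D = ½ k_p V_ov² = 0.5 × 4.704 × 0.81² = 1.54 mA.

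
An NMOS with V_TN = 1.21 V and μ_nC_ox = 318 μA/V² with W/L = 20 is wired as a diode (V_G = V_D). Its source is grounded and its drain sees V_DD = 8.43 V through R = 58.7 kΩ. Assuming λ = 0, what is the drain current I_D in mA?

With gate tied to drain, V_GS = V_DS ≥ V_GS − V_TN, so the device is in saturation.
k_n = μ_nC_ox · (W/L) = 6.36 mA/V².
KCL at the drain: ½ k_n (V_GS − V_TN)² = (V_DD − V_GS)/R.
Let x = V_GS − 1.21. Then 187 x² + x − 7.22 = 0, giving x = 0.194 V (positive root), so V_GS = 1.4 V.
I_D = (V_DD − V_GS)/R = (8.43 − 1.4) / 58.7 = 0.12 mA.

I_D = 0.120 mA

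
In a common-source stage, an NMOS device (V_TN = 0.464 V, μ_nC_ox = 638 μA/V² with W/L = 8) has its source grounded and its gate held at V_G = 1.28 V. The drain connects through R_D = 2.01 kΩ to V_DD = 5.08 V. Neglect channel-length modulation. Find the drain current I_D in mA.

V_GS = V_G = 1.28 V, so V_ov = 1.28 − 0.464 = 0.816 V.
k_n = μ_nC_ox · (W/L) = 5.104 mA/V².
Assume saturation: I_D = ½ k_n V_ov² = 0.5 × 5.104 × 0.816² = 1.7 mA, giving V_DS = V_DD − I_D R_D = 5.08 − 1.7 × 2.01 = 1.66 V.
V_DS = 1.66 V ≥ V_ov = 0.816 V, confirming saturation.

I_D = 1.70 mA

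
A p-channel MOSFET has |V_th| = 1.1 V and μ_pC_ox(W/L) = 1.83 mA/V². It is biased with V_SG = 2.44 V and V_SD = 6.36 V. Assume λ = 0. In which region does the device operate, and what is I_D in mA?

Saturation; I_D = 1.64 mA

V_ov = V_SG − |V_th| = 2.44 − 1.1 = 1.34 V.
Since V_SD = 6.36 V ≥ V_ov = 1.34 V, the device is in saturation.
I_D = ½ k_p V_ov² = 0.5 × 1.83 × 1.34² = 1.64 mA.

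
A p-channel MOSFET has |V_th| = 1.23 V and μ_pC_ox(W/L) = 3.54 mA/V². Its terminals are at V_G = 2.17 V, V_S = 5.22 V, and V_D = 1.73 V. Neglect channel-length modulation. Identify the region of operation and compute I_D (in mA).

V_SG = V_S − V_G = 5.22 − 2.17 = 3.05 V; V_SD = V_S − V_D = 5.22 − 1.73 = 3.49 V.
V_ov = V_SG − |V_th| = 3.05 − 1.23 = 1.82 V.
Since V_SD = 3.49 V ≥ V_ov = 1.82 V, the device is in saturation.
I_D = ½ k_p V_ov² = 0.5 × 3.54 × 1.82² = 5.86 mA.

Saturation; I_D = 5.86 mA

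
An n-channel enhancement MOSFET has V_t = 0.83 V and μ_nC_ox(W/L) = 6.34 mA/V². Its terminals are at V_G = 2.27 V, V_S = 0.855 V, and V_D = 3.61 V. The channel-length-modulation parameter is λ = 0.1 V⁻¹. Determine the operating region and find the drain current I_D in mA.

V_GS = V_G − V_S = 2.27 − 0.855 = 1.42 V; V_DS = V_D − V_S = 3.61 − 0.855 = 2.75 V.
V_ov = V_GS − V_t = 1.42 − 0.83 = 0.585 V.
Since V_DS = 2.75 V ≥ V_ov = 0.585 V, the device is in saturation.
I_D = ½ k_n V_ov² (1 + λ V_DS) = 0.5 × 6.34 × 0.585² × (1 + 0.1 × 2.75) = 1.38 mA.

Saturation; I_D = 1.38 mA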